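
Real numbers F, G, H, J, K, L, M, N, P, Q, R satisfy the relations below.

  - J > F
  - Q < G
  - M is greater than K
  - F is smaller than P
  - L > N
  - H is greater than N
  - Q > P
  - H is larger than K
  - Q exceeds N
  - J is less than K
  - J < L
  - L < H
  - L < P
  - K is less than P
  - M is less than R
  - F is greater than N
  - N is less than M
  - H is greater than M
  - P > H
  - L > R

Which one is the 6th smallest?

R

The consecutive relations fix a unique order: N < F < J < K < M < R < L < H < P < Q < G.
The 6th smallest is R.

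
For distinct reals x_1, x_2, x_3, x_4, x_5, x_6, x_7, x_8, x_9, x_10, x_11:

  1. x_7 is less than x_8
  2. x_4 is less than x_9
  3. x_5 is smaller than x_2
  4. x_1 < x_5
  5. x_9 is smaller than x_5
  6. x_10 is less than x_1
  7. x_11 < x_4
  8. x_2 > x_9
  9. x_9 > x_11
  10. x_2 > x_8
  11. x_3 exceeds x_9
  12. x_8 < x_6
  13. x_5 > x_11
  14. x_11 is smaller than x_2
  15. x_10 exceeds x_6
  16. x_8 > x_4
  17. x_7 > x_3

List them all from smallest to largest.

x_11 < x_4 < x_9 < x_3 < x_7 < x_8 < x_6 < x_10 < x_1 < x_5 < x_2

The consecutive links are each given: x_11 < x_4; x_4 < x_9; x_9 < x_3; x_3 < x_7; x_7 < x_8; x_8 < x_6; x_6 < x_10; x_10 < x_1; x_1 < x_5; x_5 < x_2.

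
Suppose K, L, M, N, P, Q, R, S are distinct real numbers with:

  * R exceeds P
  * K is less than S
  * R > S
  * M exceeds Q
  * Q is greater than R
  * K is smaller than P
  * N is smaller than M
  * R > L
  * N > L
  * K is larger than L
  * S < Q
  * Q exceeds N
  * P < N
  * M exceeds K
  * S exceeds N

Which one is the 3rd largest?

The consecutive relations fix a unique order: L < K < P < N < S < R < Q < M.
Counting 3 from the largest end gives R.

R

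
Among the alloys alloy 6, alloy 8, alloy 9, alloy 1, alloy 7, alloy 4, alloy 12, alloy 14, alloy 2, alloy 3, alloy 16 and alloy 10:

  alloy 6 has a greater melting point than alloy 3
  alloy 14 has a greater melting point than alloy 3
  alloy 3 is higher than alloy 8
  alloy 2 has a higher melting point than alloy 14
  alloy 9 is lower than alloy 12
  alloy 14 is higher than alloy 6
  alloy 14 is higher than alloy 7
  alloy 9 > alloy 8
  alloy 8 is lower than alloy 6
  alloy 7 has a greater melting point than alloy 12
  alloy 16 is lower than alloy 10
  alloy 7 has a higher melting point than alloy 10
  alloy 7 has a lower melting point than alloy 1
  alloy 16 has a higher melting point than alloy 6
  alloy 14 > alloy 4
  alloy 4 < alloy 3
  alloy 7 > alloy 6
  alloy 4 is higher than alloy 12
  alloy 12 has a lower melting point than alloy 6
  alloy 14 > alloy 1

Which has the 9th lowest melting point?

The consecutive relations fix a unique order: alloy 8 < alloy 9 < alloy 12 < alloy 4 < alloy 3 < alloy 6 < alloy 16 < alloy 10 < alloy 7 < alloy 1 < alloy 14 < alloy 2.
Counting 9 from the smallest end gives alloy 7.

alloy 7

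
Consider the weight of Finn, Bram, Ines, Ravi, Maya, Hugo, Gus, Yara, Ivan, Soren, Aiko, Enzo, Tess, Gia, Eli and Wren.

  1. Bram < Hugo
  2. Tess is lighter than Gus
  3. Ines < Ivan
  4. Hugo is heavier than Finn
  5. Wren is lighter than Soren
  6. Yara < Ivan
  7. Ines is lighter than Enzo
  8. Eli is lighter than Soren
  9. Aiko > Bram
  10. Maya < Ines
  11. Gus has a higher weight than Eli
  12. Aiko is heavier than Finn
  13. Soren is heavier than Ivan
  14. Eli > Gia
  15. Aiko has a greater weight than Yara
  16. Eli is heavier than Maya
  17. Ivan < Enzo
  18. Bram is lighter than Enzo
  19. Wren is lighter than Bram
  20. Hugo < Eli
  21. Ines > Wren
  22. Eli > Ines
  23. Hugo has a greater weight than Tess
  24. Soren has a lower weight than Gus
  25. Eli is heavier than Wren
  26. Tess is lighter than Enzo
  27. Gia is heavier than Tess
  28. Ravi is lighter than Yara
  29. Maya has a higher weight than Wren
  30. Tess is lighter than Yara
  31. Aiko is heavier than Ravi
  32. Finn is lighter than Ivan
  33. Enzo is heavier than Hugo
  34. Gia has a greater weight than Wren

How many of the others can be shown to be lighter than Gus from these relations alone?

13

Directly below Gus: Tess, Eli, Soren.
One step further: Wren, Gia, Hugo, Maya, Ines, Ivan (9 so far).
One step further: Bram, Finn, Yara (12 so far).
One step further: Ravi (13 so far).
Nothing else is reachable below Gus; 13 in all.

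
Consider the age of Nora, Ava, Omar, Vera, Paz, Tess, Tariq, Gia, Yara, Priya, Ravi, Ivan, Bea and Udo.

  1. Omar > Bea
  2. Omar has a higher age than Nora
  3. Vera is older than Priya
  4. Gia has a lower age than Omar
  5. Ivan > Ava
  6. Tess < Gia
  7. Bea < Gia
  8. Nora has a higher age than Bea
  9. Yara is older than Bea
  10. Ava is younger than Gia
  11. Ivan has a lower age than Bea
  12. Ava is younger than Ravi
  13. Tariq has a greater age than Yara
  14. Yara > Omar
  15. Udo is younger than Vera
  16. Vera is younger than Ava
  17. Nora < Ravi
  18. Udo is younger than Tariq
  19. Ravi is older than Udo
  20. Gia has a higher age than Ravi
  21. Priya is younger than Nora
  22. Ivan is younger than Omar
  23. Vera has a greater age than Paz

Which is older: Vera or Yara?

Chaining the given relations: Vera < Ava < Ivan < Bea < Nora < Ravi < Gia < Omar < Yara.
So Vera < Yara; Yara is the older of the two.

Yara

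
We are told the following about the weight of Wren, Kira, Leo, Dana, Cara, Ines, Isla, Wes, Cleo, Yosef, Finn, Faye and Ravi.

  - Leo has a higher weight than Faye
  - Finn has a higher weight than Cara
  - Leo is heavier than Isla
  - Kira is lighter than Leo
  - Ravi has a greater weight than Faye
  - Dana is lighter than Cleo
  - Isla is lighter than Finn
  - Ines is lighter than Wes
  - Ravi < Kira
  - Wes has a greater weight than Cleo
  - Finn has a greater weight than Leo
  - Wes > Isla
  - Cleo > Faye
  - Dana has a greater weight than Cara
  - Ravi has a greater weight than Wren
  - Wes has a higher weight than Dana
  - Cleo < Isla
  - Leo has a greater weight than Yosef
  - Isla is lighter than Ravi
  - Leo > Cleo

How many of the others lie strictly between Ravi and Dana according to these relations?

The relations place Dana below Ravi. An element lies strictly between them when it is forced above Dana and also forced below Ravi.
Above Dana: {Cleo, Isla, Wes, Kira, Leo, Finn}. Below Ravi: {Cara, Faye, Cleo, Isla, Wren}.
Intersection: {Cleo, Isla} — 2.

2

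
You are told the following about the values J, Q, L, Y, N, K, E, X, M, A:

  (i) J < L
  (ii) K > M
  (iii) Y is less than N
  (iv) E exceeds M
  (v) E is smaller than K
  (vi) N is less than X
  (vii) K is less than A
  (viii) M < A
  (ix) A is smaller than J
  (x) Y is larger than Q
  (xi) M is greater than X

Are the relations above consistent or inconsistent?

Every relation is compatible with Q < Y < N < X < M < E < K < A < J < L; the set is consistent.

consistent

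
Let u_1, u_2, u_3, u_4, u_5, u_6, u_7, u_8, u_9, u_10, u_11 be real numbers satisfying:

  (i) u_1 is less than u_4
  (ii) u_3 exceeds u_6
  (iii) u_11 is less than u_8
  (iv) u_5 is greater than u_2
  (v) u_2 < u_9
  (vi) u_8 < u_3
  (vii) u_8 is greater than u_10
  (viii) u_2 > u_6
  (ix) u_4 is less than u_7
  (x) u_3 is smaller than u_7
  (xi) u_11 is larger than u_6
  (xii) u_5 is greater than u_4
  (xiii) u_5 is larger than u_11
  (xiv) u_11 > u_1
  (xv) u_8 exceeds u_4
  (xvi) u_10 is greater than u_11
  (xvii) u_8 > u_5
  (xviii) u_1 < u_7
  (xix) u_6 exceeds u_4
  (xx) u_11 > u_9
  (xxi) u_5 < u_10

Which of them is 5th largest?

The consecutive relations fix a unique order: u_1 < u_4 < u_6 < u_2 < u_9 < u_11 < u_5 < u_10 < u_8 < u_3 < u_7.
Counting 5 from the largest end gives u_5.

u_5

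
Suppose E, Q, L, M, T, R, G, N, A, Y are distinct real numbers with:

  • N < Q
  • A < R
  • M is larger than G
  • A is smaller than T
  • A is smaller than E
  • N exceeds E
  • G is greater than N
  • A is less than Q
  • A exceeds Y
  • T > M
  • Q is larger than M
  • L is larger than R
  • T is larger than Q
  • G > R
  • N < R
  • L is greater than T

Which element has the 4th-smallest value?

The consecutive relations fix a unique order: Y < A < E < N < R < G < M < Q < T < L.
The 4th smallest is N.

N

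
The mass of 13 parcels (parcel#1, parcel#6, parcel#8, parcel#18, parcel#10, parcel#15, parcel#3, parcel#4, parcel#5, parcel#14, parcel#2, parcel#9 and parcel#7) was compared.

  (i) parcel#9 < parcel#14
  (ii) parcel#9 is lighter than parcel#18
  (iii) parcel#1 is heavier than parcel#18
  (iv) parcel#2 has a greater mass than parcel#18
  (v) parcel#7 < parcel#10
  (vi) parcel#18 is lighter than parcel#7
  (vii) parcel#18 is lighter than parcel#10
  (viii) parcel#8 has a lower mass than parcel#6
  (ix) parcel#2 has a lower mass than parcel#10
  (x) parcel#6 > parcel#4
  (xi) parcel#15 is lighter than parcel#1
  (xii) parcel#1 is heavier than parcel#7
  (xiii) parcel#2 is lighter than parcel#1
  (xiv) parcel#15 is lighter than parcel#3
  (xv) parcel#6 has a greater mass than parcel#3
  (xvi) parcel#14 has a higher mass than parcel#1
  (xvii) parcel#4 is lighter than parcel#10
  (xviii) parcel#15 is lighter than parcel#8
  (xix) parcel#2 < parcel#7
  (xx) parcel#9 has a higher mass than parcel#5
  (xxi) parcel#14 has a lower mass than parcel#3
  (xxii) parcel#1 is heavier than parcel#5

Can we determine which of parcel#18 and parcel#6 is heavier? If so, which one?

parcel#18 < parcel#2 and parcel#2 < parcel#7 give parcel#18 < parcel#7.
Then parcel#7 < parcel#1 extends the chain to parcel#1.
With parcel#1 < parcel#14: parcel#18 < parcel#2 < parcel#7 < parcel#1 < parcel#14.
With parcel#14 < parcel#3: parcel#18 < parcel#2 < parcel#7 < parcel#1 < parcel#14 < parcel#3.
Then parcel#3 < parcel#6 extends the chain to parcel#6.
So parcel#6 is heavier.

parcel#6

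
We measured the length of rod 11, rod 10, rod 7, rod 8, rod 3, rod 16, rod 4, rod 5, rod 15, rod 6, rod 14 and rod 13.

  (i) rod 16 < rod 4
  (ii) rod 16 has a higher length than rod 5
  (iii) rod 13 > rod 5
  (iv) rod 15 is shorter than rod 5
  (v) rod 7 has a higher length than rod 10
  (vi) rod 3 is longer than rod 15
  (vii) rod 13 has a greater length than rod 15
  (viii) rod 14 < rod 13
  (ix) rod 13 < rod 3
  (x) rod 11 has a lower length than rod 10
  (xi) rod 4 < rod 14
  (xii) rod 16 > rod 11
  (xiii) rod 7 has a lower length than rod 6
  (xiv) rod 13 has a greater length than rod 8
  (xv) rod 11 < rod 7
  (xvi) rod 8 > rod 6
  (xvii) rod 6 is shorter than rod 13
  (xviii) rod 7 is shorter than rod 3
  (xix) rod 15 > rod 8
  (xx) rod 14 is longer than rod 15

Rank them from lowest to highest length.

Each adjacent pair is fixed by a given relation: rod 11 < rod 10; rod 10 < rod 7; rod 7 < rod 6; rod 6 < rod 8; rod 8 < rod 15; rod 15 < rod 5; rod 5 < rod 16; rod 16 < rod 4; rod 4 < rod 14; rod 14 < rod 13; rod 13 < rod 3. Chaining them end to end gives the full order.

rod 11 < rod 10 < rod 7 < rod 6 < rod 8 < rod 15 < rod 5 < rod 16 < rod 4 < rod 14 < rod 13 < rod 3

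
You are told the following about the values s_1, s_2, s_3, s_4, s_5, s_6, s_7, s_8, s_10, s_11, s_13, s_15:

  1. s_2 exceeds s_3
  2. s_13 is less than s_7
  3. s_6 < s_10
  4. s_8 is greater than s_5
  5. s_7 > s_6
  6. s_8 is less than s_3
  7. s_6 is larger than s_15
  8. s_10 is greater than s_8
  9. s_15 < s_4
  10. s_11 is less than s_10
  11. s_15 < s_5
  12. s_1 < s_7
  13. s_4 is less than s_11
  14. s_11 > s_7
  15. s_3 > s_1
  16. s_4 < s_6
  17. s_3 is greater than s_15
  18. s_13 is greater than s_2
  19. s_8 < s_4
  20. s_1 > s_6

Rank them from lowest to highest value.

Nothing is placed below s_15, so it is least; from there s_15 < s_5; s_5 < s_8; s_8 < s_4; s_4 < s_6; s_6 < s_1; s_1 < s_3; s_3 < s_2; s_2 < s_13; s_13 < s_7; s_7 < s_11; s_11 < s_10, each given directly.

s_15 < s_5 < s_8 < s_4 < s_6 < s_1 < s_3 < s_2 < s_13 < s_7 < s_11 < s_10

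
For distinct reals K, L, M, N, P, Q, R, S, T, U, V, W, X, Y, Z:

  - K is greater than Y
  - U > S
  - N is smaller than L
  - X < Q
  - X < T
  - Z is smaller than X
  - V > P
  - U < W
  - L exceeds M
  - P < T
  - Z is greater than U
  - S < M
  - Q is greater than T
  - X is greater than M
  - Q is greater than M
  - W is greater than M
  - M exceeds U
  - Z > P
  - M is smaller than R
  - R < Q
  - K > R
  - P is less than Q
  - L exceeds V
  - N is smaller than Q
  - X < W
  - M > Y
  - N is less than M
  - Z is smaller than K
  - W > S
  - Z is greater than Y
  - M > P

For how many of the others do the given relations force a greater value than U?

The elements the relations force above U are M, L, Z, X, T, R, K, W, Q — no chain reaches any other.
That is 9.

9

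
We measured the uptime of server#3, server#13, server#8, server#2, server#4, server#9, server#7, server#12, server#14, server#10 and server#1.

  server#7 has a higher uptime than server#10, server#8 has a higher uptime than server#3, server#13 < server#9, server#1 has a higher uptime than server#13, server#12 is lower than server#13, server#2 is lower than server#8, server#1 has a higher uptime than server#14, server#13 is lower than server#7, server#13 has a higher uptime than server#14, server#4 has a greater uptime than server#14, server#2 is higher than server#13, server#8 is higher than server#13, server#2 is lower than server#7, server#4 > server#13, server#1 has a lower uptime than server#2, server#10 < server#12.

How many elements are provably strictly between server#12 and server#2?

Chaining upward from server#12 reaches: server#13, server#1, server#9, server#8, server#4, server#7.
Chaining downward from server#2 reaches: server#10, server#14, server#13, server#1.
Strictly between server#12 and server#2 are those in both lists: server#13, server#1 — 2 elements.

2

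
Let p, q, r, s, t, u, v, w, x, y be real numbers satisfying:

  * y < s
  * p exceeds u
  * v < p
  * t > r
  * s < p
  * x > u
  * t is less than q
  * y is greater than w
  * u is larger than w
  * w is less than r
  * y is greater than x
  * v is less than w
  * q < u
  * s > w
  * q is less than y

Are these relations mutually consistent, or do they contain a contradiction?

Every relation is compatible with v < w < r < t < q < u < x < y < s < p; the set is consistent.

consistent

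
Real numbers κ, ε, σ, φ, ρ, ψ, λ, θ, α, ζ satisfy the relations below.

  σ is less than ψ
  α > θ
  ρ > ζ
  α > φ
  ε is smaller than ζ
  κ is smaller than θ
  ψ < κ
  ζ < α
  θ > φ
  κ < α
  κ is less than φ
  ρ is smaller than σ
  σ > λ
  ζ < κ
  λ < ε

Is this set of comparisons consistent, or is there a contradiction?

consistent

The single ordering λ < ε < ζ < ρ < σ < ψ < κ < φ < θ < α satisfies every listed relation, so no contradiction arises.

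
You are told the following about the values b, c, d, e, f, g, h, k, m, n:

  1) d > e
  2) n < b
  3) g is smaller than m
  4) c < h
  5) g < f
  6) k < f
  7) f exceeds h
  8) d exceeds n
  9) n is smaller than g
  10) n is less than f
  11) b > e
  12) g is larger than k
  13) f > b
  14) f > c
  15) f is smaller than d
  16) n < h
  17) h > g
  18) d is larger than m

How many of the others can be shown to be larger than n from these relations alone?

6

From n the given relations immediately reach b, g, h, f, d.
From those, m — 6 in total.
Nothing else is reachable above n; 6 in all.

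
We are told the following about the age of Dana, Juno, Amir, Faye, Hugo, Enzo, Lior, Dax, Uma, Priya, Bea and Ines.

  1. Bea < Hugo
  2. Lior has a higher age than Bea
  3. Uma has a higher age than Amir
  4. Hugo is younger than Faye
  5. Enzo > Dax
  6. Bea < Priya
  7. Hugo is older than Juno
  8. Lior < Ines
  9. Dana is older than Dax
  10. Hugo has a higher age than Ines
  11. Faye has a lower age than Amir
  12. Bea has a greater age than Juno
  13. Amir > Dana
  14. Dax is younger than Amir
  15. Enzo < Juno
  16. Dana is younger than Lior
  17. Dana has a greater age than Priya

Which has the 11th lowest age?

The consecutive relations fix a unique order: Dax < Enzo < Juno < Bea < Priya < Dana < Lior < Ines < Hugo < Faye < Amir < Uma.
The 11th smallest is Amir.

Amir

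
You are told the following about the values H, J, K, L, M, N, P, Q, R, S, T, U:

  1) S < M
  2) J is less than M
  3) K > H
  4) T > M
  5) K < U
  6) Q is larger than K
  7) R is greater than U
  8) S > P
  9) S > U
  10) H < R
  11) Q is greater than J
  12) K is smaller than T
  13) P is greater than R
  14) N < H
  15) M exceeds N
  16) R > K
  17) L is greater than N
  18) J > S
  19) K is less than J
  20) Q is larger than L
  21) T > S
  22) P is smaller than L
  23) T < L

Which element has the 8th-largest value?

Chaining the given pairs: N < H < K < U < R < P < S < J < M < T < L < Q.
Counting 8 from the largest end gives R.

R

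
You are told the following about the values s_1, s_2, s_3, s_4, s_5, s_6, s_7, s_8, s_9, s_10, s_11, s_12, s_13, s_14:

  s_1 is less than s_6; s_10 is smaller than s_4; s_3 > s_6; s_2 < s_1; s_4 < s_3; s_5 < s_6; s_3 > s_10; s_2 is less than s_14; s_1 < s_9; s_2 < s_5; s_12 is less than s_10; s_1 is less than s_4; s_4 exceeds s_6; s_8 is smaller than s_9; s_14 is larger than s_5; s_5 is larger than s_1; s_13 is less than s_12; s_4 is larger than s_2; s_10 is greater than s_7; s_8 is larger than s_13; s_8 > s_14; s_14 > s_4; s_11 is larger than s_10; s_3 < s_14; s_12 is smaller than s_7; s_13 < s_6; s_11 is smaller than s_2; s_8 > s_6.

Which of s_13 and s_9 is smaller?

s_13 < s_12 and s_12 < s_7 give s_13 < s_7.
Then s_7 < s_10 extends the chain to s_10.
Then s_10 < s_11 extends the chain to s_11.
With s_11 < s_2: s_13 < s_12 < s_7 < s_10 < s_11 < s_2.
Then s_2 < s_1 extends the chain to s_1.
Then s_1 < s_5 extends the chain to s_5.
Then s_5 < s_6 extends the chain to s_6.
Then s_6 < s_4 extends the chain to s_4.
With s_4 < s_14: s_13 < s_12 < s_7 < s_10 < s_11 < s_2 < s_1 < s_5 < s_6 < s_4 < s_14.
Then s_14 < s_8 extends the chain to s_8.
Then s_8 < s_9 extends the chain to s_9.
So s_13 < s_9; s_13 is the smaller of the two.

s_13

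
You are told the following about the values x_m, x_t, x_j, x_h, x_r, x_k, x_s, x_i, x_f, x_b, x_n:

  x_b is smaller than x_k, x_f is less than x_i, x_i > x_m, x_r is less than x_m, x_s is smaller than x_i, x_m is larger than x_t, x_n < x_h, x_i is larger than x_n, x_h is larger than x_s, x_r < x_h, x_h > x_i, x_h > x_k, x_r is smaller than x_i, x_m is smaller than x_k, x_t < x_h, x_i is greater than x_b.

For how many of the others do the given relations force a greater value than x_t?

4

From x_t the given relations immediately reach x_m, x_h.
From those, x_i, x_k — 4 in total.
No other element is forced above x_t by the given relations, so the count is 4.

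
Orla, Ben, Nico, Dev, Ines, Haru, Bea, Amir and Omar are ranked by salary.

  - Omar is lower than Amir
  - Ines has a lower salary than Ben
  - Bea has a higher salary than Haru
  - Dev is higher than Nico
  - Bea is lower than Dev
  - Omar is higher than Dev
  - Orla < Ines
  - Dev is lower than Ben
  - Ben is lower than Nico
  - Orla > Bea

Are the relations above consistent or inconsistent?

We have Dev < Ben stated directly, yet also Ben < Nico < Dev by chaining the others — so Ben < Dev. Contradiction.

inconsistent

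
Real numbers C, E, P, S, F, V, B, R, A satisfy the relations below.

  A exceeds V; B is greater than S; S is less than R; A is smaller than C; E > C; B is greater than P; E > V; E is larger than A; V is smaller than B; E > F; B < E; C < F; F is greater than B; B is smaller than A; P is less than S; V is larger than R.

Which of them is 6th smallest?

A

The consecutive relations fix a unique order: P < S < R < V < B < A < C < F < E.
The 6th smallest is A.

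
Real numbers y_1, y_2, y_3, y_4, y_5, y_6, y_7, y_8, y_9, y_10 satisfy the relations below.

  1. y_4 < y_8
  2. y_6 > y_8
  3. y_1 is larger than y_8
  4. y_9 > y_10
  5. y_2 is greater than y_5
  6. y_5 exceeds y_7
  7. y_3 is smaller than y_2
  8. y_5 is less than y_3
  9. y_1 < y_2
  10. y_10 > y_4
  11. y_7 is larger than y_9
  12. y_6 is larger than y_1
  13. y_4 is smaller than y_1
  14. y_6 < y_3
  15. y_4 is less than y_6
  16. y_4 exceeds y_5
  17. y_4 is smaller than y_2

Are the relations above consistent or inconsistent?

We have y_4 < y_10 stated directly, yet also y_10 < y_9 < y_7 < y_5 < y_4 by chaining the others — so y_10 < y_4. Contradiction.

inconsistent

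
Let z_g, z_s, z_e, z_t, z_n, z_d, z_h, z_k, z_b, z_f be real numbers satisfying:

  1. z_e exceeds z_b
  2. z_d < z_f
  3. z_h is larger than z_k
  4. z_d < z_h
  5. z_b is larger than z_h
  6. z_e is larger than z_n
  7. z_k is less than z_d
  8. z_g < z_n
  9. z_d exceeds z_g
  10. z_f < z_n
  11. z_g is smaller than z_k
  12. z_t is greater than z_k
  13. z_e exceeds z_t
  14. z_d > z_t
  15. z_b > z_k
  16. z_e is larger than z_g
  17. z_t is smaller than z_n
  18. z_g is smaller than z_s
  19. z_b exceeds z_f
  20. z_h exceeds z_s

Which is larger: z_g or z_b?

z_b

Link the given pairs in sequence: z_g < z_k; z_k < z_t; z_t < z_d; z_d < z_f; z_f < z_b.
Chaining these gives z_g < z_k < z_t < z_d < z_f < z_b.
So z_g < z_b; z_b is the larger of the two.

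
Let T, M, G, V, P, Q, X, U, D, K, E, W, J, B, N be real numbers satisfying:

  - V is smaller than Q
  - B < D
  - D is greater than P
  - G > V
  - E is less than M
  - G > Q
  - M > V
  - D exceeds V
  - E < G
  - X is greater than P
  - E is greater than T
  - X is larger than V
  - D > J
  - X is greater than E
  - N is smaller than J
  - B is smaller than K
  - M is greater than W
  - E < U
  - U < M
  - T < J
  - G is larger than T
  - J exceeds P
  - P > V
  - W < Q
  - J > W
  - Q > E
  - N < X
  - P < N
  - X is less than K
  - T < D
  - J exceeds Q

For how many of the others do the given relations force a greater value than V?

From V the given relations immediately reach P, Q, G, X, M, D.
From those, N, J, K — 9 in total.
Nothing else is reachable above V; 9 in all.

9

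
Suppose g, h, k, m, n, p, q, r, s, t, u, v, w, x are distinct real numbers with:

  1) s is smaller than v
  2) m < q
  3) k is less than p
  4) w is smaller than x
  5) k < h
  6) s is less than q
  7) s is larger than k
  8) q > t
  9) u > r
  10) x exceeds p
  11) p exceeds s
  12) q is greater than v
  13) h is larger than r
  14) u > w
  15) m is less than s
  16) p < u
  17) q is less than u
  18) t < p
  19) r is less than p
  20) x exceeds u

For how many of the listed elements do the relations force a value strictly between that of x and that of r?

2

Chaining upward from r reaches: p, u, h.
Chaining downward from x reaches: t, k, m, s, v, q, w, p, u.
Strictly between r and x are those in both lists: p, u — 2 elements.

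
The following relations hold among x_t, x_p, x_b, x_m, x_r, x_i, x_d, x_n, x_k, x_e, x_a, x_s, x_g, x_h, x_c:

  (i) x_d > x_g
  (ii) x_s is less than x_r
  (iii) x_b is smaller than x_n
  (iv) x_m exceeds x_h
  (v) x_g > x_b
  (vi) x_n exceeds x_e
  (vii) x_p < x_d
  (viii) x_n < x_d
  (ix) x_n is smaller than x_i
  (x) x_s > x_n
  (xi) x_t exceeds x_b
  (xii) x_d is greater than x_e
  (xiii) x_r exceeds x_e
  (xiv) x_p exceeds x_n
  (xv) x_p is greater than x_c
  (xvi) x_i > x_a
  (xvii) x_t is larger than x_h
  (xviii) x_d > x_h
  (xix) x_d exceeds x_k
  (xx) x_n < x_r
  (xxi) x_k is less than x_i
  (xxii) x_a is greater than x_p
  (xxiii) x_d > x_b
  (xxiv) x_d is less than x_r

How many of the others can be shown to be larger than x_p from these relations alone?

4

From x_p the given relations immediately reach x_a, x_d.
From those, x_i, x_r — 4 in total.
No other element is forced above x_p by the given relations, so the count is 4.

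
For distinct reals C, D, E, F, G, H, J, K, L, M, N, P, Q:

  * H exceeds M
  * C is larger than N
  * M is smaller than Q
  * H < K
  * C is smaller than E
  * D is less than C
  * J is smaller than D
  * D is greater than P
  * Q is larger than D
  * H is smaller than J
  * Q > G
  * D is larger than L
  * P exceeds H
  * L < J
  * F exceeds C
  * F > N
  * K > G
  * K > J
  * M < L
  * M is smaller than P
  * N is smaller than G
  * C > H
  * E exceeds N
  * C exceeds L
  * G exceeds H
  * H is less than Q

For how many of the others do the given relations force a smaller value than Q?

8

Directly below Q: M, H, D, G.
One step further: L, N, J, P (8 so far).
Nothing else is reachable below Q; 8 in all.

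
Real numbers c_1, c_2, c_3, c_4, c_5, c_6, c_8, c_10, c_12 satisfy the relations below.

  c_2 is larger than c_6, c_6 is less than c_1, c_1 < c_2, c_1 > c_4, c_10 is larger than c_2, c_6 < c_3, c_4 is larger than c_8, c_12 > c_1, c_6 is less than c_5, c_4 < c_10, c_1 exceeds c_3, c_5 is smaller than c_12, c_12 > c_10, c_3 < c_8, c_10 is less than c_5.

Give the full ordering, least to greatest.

Each adjacent pair is fixed by a given relation: c_6 < c_3; c_3 < c_8; c_8 < c_4; c_4 < c_1; c_1 < c_2; c_2 < c_10; c_10 < c_5; c_5 < c_12. Chaining them end to end gives the full order.

c_6 < c_3 < c_8 < c_4 < c_1 < c_2 < c_10 < c_5 < c_12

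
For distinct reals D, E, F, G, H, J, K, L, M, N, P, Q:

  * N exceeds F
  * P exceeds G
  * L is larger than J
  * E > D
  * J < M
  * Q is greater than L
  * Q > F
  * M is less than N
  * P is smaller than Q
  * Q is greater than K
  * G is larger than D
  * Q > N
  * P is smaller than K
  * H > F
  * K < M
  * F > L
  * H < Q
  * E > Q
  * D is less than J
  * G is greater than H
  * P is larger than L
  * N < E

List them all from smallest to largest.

D < J < L < F < H < G < P < K < M < N < Q < E

Nothing is placed below D, so it is least; from there D < J; J < L; L < F; F < H; H < G; G < P; P < K; K < M; M < N; N < Q; Q < E, each given directly.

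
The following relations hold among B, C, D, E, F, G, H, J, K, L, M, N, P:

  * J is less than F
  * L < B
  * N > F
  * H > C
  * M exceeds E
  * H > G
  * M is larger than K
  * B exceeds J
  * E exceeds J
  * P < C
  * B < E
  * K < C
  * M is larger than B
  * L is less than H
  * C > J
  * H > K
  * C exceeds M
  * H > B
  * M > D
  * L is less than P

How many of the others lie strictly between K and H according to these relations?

Chaining upward from K reaches: M, C.
Chaining downward from H reaches: L, J, B, P, E, D, M, C, G.
Strictly between K and H are those in both lists: M, C — 2 elements.

2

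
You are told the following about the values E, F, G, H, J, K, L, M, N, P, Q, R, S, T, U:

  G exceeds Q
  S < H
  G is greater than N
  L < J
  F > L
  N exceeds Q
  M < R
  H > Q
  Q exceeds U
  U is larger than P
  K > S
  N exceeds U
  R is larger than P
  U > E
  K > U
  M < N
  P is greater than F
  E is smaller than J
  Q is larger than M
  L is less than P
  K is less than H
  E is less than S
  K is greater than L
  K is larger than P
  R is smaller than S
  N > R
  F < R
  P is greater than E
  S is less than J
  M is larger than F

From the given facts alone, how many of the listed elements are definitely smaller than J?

7

From J the given relations immediately reach L, E, S.
From those, R — 4 in total.
From those, F, P, M — 7 in total.
No other element is forced below J by the given relations, so the count is 7.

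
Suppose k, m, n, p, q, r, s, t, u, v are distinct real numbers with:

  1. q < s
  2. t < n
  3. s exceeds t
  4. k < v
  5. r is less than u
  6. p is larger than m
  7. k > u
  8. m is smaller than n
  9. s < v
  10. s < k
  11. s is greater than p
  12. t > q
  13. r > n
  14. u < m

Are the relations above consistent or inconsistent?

inconsistent

We have m < n stated directly, yet also n < r < u < m by chaining the others — so n < m. Contradiction.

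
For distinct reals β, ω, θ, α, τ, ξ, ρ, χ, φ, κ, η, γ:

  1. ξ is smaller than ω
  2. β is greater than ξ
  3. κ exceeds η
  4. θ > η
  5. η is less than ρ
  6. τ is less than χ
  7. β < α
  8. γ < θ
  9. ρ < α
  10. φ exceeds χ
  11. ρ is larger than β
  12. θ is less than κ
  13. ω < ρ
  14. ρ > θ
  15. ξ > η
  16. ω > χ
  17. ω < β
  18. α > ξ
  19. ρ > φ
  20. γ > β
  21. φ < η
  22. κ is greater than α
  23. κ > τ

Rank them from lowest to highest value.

τ < χ < φ < η < ξ < ω < β < γ < θ < ρ < α < κ

Each adjacent pair is fixed by a given relation: τ < χ; χ < φ; φ < η; η < ξ; ξ < ω; ω < β; β < γ; γ < θ; θ < ρ; ρ < α; α < κ. Chaining them end to end gives the full order.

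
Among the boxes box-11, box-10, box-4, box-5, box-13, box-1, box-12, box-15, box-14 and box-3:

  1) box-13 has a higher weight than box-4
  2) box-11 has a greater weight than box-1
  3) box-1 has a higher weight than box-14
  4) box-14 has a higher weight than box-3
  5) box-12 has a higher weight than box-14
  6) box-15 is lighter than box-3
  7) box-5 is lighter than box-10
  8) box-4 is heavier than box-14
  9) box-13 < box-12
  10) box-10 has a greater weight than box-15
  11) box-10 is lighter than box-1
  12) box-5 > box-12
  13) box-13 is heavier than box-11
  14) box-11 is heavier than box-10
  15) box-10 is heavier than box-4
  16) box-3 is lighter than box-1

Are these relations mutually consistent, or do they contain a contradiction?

inconsistent

Chaining the given relations yields box-10 < box-1 < box-11 < box-13 < box-12 < box-5, so box-10 < box-5. But one relation states box-5 < box-10. These cannot both hold.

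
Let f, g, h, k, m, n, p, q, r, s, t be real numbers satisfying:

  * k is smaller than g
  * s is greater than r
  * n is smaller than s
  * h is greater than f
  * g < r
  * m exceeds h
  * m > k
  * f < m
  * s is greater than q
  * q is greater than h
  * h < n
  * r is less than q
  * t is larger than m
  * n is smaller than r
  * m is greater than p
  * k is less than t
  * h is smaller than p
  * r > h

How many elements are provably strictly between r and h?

The relations place h below r. An element lies strictly between them when it is forced above h and also forced below r.
Above h: {p, n, m, t, q, s}. Below r: {f, k, n, g}.
Intersection: {n} — 1.

1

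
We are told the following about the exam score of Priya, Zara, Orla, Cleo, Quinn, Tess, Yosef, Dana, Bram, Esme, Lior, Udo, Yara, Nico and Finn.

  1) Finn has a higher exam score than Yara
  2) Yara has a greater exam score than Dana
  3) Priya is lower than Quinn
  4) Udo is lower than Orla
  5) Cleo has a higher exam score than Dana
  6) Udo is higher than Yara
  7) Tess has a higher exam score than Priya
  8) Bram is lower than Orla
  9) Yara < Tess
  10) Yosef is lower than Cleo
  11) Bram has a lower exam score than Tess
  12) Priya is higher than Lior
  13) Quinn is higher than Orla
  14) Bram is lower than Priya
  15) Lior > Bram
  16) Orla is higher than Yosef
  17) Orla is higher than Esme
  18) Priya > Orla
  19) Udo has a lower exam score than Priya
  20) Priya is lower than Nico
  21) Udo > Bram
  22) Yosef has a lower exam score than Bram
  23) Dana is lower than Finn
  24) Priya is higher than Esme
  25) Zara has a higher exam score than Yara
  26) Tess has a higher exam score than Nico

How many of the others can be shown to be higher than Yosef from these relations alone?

Directly above Yosef: Bram, Orla, Cleo.
One step further: Lior, Udo, Priya, Quinn, Tess (8 so far).
One step further: Nico (9 so far).
Nothing else is reachable above Yosef; 9 in all.

9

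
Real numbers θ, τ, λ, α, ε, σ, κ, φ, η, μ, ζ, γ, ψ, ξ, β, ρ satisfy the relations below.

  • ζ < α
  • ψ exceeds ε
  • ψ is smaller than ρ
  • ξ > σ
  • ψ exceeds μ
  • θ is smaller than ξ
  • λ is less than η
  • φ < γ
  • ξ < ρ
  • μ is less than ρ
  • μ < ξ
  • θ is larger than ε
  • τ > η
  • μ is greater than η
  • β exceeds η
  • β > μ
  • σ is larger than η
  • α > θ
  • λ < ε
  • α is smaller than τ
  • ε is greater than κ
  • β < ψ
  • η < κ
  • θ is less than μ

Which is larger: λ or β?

β

Chaining the given relations: λ < η < κ < ε < θ < μ < β.
So λ < β; β is the larger of the two.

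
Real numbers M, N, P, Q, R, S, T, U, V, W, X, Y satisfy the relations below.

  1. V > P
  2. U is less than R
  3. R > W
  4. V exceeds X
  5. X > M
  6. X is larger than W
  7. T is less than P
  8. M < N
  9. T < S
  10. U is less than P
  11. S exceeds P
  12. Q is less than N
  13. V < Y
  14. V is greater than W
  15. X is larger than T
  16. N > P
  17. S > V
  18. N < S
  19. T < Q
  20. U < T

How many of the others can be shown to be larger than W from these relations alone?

The elements the relations force above W are X, R, V, S, Y — no chain reaches any other.
That is 5.

5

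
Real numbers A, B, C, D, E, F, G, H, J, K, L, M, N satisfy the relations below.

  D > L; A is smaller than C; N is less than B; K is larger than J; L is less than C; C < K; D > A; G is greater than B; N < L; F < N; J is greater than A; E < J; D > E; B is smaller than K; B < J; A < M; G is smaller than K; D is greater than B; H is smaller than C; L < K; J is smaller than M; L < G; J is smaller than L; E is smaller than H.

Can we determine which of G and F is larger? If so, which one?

F < N and N < B give F < B.
With B < J: F < N < B < J.
Then J < L extends the chain to L.
Then L < G extends the chain to G.
So G is larger.

G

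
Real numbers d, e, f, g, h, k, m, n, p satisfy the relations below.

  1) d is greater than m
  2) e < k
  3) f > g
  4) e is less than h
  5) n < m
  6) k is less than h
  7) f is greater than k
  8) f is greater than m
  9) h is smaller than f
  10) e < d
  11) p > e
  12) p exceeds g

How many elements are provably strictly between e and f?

The relations place e below f. An element lies strictly between them when it is forced above e and also forced below f.
Above e: {p, k, h, d}. Below f: {n, m, g, k, h}.
Intersection: {k, h} — 2.

2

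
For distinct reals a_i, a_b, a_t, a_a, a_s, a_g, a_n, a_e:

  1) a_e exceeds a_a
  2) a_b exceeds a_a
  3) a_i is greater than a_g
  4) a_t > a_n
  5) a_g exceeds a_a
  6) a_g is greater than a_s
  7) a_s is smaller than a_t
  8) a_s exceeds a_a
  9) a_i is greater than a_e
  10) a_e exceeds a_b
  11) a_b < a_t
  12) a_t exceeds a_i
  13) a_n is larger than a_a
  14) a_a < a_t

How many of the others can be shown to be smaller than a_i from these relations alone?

5

From a_i the given relations immediately reach a_g, a_e.
From those, a_a, a_s, a_b — 5 in total.
No other element is forced below a_i by the given relations, so the count is 5.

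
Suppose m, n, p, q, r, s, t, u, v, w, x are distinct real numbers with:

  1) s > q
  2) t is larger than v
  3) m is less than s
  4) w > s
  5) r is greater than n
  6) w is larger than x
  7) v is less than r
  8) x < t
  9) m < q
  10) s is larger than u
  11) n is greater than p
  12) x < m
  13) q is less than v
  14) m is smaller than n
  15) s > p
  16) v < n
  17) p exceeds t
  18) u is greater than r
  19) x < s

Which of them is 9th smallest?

u

Piecing the relations together gives one ordering: x < m < q < v < t < p < n < r < u < s < w.
Counting 9 from the smallest end gives u.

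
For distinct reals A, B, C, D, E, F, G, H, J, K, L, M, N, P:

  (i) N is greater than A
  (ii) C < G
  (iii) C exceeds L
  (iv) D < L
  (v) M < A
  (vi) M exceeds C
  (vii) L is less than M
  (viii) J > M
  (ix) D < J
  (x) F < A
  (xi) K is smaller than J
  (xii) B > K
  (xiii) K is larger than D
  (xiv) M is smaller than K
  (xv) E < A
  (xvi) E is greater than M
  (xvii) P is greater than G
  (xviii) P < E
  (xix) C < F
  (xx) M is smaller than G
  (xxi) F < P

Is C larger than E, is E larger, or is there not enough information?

C < M and M < G give C < G.
With G < P: C < M < G < P.
Then P < E extends the chain to E.
So E is larger.

E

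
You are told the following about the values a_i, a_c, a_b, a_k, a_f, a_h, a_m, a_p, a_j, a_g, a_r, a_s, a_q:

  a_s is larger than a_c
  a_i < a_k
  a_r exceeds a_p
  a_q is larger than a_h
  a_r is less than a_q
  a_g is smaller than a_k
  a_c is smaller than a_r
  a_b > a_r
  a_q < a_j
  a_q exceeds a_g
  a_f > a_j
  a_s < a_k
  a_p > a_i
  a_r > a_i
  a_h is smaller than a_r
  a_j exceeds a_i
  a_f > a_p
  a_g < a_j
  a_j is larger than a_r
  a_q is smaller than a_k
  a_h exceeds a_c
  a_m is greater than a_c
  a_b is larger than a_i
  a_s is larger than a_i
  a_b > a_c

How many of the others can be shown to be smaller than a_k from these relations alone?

The elements the relations force below a_k are a_c, a_i, a_h, a_g, a_p, a_r, a_q, a_s — no chain reaches any other.
That is 8.

8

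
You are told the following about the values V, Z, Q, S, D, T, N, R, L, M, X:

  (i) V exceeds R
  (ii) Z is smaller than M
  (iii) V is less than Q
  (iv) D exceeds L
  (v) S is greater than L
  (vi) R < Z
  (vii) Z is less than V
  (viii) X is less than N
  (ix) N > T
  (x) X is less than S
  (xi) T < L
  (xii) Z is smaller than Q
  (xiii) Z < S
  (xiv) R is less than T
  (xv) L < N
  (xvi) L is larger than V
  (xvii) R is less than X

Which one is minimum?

Chaining upward from R: directly above it, Z, V, T, X; then L, N, M, Q, S; then D.
That covers every other element, and nothing is given below R, so R is the minimum.

R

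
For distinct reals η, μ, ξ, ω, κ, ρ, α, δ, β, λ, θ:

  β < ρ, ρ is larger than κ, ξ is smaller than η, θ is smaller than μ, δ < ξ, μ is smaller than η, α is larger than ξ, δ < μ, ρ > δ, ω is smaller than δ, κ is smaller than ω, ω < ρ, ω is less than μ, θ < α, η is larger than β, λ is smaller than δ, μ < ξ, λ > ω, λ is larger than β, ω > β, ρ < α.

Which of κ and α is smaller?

κ

Following the relations from κ: κ < ω < λ < δ < ρ < α.
So κ < α; κ is the smaller of the two.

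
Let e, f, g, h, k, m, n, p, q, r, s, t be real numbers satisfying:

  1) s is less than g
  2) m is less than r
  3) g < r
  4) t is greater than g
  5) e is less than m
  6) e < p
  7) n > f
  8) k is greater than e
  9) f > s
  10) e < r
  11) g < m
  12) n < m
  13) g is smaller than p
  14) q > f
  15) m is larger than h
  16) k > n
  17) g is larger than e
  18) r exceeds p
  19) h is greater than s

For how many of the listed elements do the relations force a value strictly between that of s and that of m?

4

Chaining upward from s reaches: g, f, h, n, p, q, r, k, t.
Chaining downward from m reaches: e, g, f, h, n.
Strictly between s and m are those in both lists: g, f, h, n — 4 elements.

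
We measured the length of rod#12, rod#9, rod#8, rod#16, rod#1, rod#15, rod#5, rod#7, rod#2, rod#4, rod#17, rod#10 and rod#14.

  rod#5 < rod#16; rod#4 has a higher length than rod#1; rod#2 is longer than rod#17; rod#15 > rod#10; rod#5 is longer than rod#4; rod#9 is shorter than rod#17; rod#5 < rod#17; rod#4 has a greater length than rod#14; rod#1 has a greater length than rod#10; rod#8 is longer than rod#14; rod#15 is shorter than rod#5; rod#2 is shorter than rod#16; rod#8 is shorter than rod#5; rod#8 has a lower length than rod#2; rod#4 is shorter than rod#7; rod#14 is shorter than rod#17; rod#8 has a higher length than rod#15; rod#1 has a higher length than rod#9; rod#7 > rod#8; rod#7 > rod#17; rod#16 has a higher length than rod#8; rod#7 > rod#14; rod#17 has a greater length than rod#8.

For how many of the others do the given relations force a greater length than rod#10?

9

The elements the relations force above rod#10 are rod#1, rod#4, rod#15, rod#8, rod#5, rod#17, rod#2, rod#16, rod#7 — no chain reaches any other.
That is 9.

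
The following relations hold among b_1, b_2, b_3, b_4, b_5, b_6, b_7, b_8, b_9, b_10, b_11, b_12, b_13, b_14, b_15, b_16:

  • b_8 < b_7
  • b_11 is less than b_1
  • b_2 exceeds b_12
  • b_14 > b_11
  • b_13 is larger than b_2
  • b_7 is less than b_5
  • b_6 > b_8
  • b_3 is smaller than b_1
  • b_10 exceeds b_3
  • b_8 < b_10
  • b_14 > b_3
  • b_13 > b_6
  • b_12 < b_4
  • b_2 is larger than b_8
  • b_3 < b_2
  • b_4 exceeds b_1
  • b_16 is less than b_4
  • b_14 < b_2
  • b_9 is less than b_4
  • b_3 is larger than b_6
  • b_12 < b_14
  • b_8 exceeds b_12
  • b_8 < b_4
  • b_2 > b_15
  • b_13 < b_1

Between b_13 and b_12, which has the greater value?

b_13

Link the given pairs in sequence: b_12 < b_8; b_8 < b_6; b_6 < b_3; b_3 < b_14; b_14 < b_2; b_2 < b_13.
Together: b_12 < b_8 < b_6 < b_3 < b_14 < b_2 < b_13.
So b_12 < b_13; b_13 is the larger of the two.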